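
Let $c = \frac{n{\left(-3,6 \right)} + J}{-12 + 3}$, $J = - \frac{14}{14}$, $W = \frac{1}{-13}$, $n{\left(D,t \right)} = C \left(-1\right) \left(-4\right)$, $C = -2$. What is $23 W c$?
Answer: $- \frac{23}{13} \approx -1.7692$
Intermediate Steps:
$n{\left(D,t \right)} = -8$ ($n{\left(D,t \right)} = \left(-2\right) \left(-1\right) \left(-4\right) = 2 \left(-4\right) = -8$)
$W = - \frac{1}{13} \approx -0.076923$
$J = -1$ ($J = \left(-14\right) \frac{1}{14} = -1$)
$c = 1$ ($c = \frac{-8 - 1}{-12 + 3} = - \frac{9}{-9} = \left(-9\right) \left(- \frac{1}{9}\right) = 1$)
$23 W c = 23 \left(- \frac{1}{13}\right) 1 = \left(- \frac{23}{13}\right) 1 = - \frac{23}{13}$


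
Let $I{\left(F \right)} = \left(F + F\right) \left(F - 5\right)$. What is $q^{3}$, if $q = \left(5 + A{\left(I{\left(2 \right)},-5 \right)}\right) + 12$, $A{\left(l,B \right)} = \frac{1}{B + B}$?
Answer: $\frac{4826809}{1000} \approx 4826.8$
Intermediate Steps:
$I{\left(F \right)} = 2 F \left(-5 + F\right)$
$A{\left(l,B \right)} = \frac{1}{2 B}$
$q = \frac{169}{10}$ ($q = \left(5 + \frac{1}{2 \left(-5\right)}\right) + 12 = \left(5 + \frac{1}{2} \left(- \frac{1}{5}\right)\right) + 12 = \left(5 - \frac{1}{10}\right) + 12 = \frac{49}{10} + 12 = \frac{169}{10} \approx 16.9$)
$q^{3} = \left(\frac{169}{10}\right)^{3} = \frac{4826809}{1000}$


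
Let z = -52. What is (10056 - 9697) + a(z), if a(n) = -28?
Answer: 331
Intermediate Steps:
(10056 - 9697) + a(z) = (10056 - 9697) - 28 = 359 - 28 = 331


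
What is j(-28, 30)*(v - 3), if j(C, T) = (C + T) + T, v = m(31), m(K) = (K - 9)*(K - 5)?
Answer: 18208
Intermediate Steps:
m(K) = (-9 + K)*(-5 + K)
v = 572 (v = 45 + 31² - 14*31 = 45 + 961 - 434 = 572)
j(C, T) = C + 2*T
j(-28, 30)*(v - 3) = (-28 + 2*30)*(572 - 3) = (-28 + 60)*569 = 32*569 = 18208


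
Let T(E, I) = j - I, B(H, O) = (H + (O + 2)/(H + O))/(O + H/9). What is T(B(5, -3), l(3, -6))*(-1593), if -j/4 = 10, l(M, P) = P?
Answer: 54162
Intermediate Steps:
j = -40 (j = -4*10 = -40)
B(H, O) = (H + (2 + O)/(H + O))/(O + H/9) (B(H, O) = (H + (2 + O)/(H + O))/(O + H*(⅑)) = (H + (2 + O)/(H + O))/(O + H/9))
T(E, I) = -40 - I
T(B(5, -3), l(3, -6))*(-1593) = (-40 - 1*(-6))*(-1593) = (-40 + 6)*(-1593) = -34*(-1593) = 54162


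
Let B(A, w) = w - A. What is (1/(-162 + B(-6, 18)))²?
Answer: 1/19044 ≈ 5.2510e-5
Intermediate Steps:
(1/(-162 + B(-6, 18)))² = (1/(-162 + (18 - 1*(-6))))² = (1/(-162 + (18 + 6)))² = (1/(-162 + 24))² = (1/(-138))² = (-1/138)² = 1/19044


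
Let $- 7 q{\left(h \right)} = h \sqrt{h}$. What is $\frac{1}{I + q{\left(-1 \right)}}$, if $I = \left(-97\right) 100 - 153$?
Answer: $- \frac{482797}{4756998842} - \frac{7 i}{4756998842} \approx -0.00010149 - 1.4715 \cdot 10^{-9} i$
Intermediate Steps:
$q{\left(h \right)} = - \frac{h^{\frac{3}{2}}}{7}$ ($q{\left(h \right)} = - \frac{h \sqrt{h}}{7} = - \frac{h^{\frac{3}{2}}}{7}$)
$I = -9853$ ($I = -9700 - 153 = -9853$)
$\frac{1}{I + q{\left(-1 \right)}} = \frac{1}{-9853 - \frac{\left(-1\right)^{\frac{3}{2}}}{7}} = \frac{1}{-9853 - \frac{\left(-1\right) i}{7}} = \frac{1}{-9853 + \frac{i}{7}} = \frac{49 \left(-9853 - \frac{i}{7}\right)}{4756998842}$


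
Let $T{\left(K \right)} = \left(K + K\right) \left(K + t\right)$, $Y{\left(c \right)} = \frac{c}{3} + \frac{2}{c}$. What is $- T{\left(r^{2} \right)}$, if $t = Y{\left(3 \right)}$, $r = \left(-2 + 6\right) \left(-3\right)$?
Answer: $-41952$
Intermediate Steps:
$Y{\left(c \right)} = \frac{2}{c} + \frac{c}{3}$ ($Y{\left(c \right)} = c \frac{1}{3} + \frac{2}{c} = \frac{c}{3} + \frac{2}{c} = \frac{2}{c} + \frac{c}{3}$)
$r = -12$ ($r = 4 \left(-3\right) = -12$)
$t = \frac{5}{3}$ ($t = \frac{2}{3} + \frac{1}{3} \cdot 3 = 2 \cdot \frac{1}{3} + 1 = \frac{2}{3} + 1 = \frac{5}{3} \approx 1.6667$)
$T{\left(K \right)} = 2 K \left(\frac{5}{3} + K\right)$ ($T{\left(K \right)} = \left(K + K\right) \left(K + \frac{5}{3}\right) = 2 K \left(\frac{5}{3} + K\right)$)
$- T{\left(r^{2} \right)} = - \frac{2 \left(-12\right)^{2} \left(5 + 3 \left(-12\right)^{2}\right)}{3} = - \frac{2 \cdot 144 \left(5 + 3 \cdot 144\right)}{3} = - \frac{2 \cdot 144 \left(5 + 432\right)}{3} = - \frac{2 \cdot 144 \cdot 437}{3} = \left(-1\right) 41952 = -41952$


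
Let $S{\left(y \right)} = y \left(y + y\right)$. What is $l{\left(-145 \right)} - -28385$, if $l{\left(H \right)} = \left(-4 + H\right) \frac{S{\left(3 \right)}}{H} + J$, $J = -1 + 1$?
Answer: $\frac{4118507}{145} \approx 28404.0$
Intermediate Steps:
$J = 0$
$S{\left(y \right)} = 2 y^{2}$ ($S{\left(y \right)} = y 2 y = 2 y^{2}$)
$l{\left(H \right)} = \frac{18 \left(-4 + H\right)}{H}$ ($l{\left(H \right)} = \left(-4 + H\right) \frac{2 \cdot 3^{2}}{H} + 0 = \left(-4 + H\right) \frac{2 \cdot 9}{H} + 0 = \left(-4 + H\right) \frac{18}{H} + 0 = \frac{18 \left(-4 + H\right)}{H} + 0 = \frac{18 \left(-4 + H\right)}{H}$)
$l{\left(-145 \right)} - -28385 = \left(18 - \frac{72}{-145}\right) - -28385 = \left(18 - - \frac{72}{145}\right) + 28385 = \left(18 + \frac{72}{145}\right) + 28385 = \frac{2682}{145} + 28385 = \frac{4118507}{145}$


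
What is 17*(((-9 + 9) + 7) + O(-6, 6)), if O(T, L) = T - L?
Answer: -85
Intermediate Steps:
17*(((-9 + 9) + 7) + O(-6, 6)) = 17*(((-9 + 9) + 7) + (-6 - 1*6)) = 17*((0 + 7) + (-6 - 6)) = 17*(7 - 12) = 17*(-5) = -85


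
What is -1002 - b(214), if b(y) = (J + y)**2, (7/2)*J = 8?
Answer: -2341294/49 ≈ -47782.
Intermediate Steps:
J = 16/7 (J = (2/7)*8 = 16/7 ≈ 2.2857)
b(y) = (16/7 + y)**2
-1002 - b(214) = -1002 - (16 + 7*214)**2/49 = -1002 - (16 + 1498)**2/49 = -1002 - 1514**2/49 = -1002 - 2292196/49 = -2341294/49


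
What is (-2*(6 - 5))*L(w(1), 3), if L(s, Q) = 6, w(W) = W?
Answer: -12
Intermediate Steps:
(-2*(6 - 5))*L(w(1), 3) = -2*(6 - 5)*6 = -2*1*6 = -2*6 = -12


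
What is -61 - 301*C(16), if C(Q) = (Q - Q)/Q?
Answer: -61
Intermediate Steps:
C(Q) = 0 (C(Q) = 0/Q = 0)
-61 - 301*C(16) = -61 - 301*0 = -61 + 0 = -61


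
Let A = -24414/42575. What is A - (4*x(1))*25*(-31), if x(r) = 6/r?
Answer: 60913122/3275 ≈ 18599.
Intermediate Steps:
A = -1878/3275 (A = -24414*1/42575 = -1878/3275 ≈ -0.57343)
A - (4*x(1))*25*(-31) = -1878/3275 - (4*(6/1))*25*(-31) = -1878/3275 - (4*(6*1))*25*(-31) = -1878/3275 - (4*6)*25*(-31) = -1878/3275 - 24*25*(-31) = -1878/3275 - 600*(-31) = -1878/3275 - 1*(-18600) = -1878/3275 + 18600 = 60913122/3275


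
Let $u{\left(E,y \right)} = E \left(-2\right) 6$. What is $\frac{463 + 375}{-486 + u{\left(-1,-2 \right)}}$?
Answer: $- \frac{419}{237} \approx -1.7679$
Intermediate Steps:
$u{\left(E,y \right)} = - 12 E$ ($u{\left(E,y \right)} = - 2 E 6 = - 12 E$)
$\frac{463 + 375}{-486 + u{\left(-1,-2 \right)}} = \frac{463 + 375}{-486 - -12} = \frac{838}{-486 + 12} = \frac{838}{-474} = 838 \left(- \frac{1}{474}\right) = - \frac{419}{237}$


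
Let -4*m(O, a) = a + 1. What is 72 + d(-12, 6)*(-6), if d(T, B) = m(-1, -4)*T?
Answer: 126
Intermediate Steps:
m(O, a) = -1/4 - a/4 (m(O, a) = -(a + 1)/4 = -(1 + a)/4 = -1/4 - a/4)
d(T, B) = 3*T/4 (d(T, B) = (-1/4 - 1/4*(-4))*T = (-1/4 + 1)*T = 3*T/4)
72 + d(-12, 6)*(-6) = 72 + ((3/4)*(-12))*(-6) = 72 - 9*(-6) = 72 + 54 = 126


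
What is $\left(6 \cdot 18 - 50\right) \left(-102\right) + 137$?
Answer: $-5779$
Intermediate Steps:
$\left(6 \cdot 18 - 50\right) \left(-102\right) + 137 = \left(108 - 50\right) \left(-102\right) + 137 = 58 \left(-102\right) + 137 = -5916 + 137 = -5779$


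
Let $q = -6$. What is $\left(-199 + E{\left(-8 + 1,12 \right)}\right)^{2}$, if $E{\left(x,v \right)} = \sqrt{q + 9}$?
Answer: $\left(199 - \sqrt{3}\right)^{2} \approx 38915.0$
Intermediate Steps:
$E{\left(x,v \right)} = \sqrt{3}$ ($E{\left(x,v \right)} = \sqrt{-6 + 9} = \sqrt{3}$)
$\left(-199 + E{\left(-8 + 1,12 \right)}\right)^{2} = \left(-199 + \sqrt{3}\right)^{2}$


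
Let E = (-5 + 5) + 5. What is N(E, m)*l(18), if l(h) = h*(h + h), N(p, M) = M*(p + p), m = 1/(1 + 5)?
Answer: 1080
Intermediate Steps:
m = ⅙ (m = 1/6 = ⅙ ≈ 0.16667)
E = 5 (E = 0 + 5 = 5)
N(p, M) = 2*M*p (N(p, M) = M*(2*p) = 2*M*p)
l(h) = 2*h² (l(h) = h*(2*h) = 2*h²)
N(E, m)*l(18) = (2*(⅙)*5)*(2*18²) = 5*(2*324)/3 = (5/3)*648 = 1080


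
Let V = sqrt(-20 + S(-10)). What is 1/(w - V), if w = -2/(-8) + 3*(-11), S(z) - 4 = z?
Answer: -524/17577 + 16*I*sqrt(26)/17577 ≈ -0.029812 + 0.0046415*I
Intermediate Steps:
S(z) = 4 + z
V = I*sqrt(26) (V = sqrt(-20 + (4 - 10)) = sqrt(-20 - 6) = sqrt(-26) = I*sqrt(26) ≈ 5.099*I)
w = -131/4 (w = -2*(-1/8) - 33 = 1/4 - 33 = -131/4 ≈ -32.750)
1/(w - V) = 1/(-131/4 - I*sqrt(26))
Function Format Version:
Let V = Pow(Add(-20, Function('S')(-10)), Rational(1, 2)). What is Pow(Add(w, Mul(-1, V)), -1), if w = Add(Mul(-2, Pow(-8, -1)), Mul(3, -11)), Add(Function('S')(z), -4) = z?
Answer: Add(Rational(-524, 17577), Mul(Rational(16, 17577), I, Pow(26, Rational(1, 2)))) ≈ Add(-0.029812, Mul(0.0046415, I))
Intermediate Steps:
Function('S')(z) = Add(4, z)
V = Mul(I, Pow(26, Rational(1, 2))) (V = Pow(Add(-20, Add(4, -10)), Rational(1, 2)) = Pow(Add(-20, -6), Rational(1, 2)) = Pow(-26, Rational(1, 2)) = Mul(I, Pow(26, Rational(1, 2))) ≈ Mul(5.0990, I))
w = Rational(-131, 4) (w = Add(Mul(-2, Rational(-1, 8)), -33) = Add(Rational(1, 4), -33) = Rational(-131, 4) ≈ -32.750)
Pow(Add(w, Mul(-1, V)), -1) = Pow(Add(Rational(-131, 4), Mul(-1, Mul(I, Pow(26, Rational(1, 2))))), -1) = Pow(Add(Rational(-131, 4), Mul(-1, I, Pow(26, Rational(1, 2)))), -1)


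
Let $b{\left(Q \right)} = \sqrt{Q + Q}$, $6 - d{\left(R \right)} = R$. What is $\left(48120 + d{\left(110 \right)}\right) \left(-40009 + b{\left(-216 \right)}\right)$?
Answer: $-1921072144 + 576192 i \sqrt{3} \approx -1.9211 \cdot 10^{9} + 9.9799 \cdot 10^{5} i$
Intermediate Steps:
$d{\left(R \right)} = 6 - R$
$b{\left(Q \right)} = \sqrt{2} \sqrt{Q}$ ($b{\left(Q \right)} = \sqrt{2 Q} = \sqrt{2} \sqrt{Q}$)
$\left(48120 + d{\left(110 \right)}\right) \left(-40009 + b{\left(-216 \right)}\right) = \left(48120 + \left(6 - 110\right)\right) \left(-40009 + \sqrt{2} \sqrt{-216}\right) = \left(48120 + \left(6 - 110\right)\right) \left(-40009 + \sqrt{2} \cdot 6 i \sqrt{6}\right) = \left(48120 - 104\right) \left(-40009 + 12 i \sqrt{3}\right) = 48016 \left(-40009 + 12 i \sqrt{3}\right) = -1921072144 + 576192 i \sqrt{3}$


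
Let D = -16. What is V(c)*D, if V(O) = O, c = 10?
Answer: -160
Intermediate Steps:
V(c)*D = 10*(-16) = -160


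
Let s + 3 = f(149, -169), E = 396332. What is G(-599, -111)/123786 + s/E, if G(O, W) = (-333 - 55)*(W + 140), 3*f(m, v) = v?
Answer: -1116718075/12265088238 ≈ -0.091048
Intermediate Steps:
f(m, v) = v/3
s = -178/3 (s = -3 + (⅓)*(-169) = -3 - 169/3 = -178/3 ≈ -59.333)
G(O, W) = -54320 - 388*W (G(O, W) = -388*(140 + W) = -54320 - 388*W)
G(-599, -111)/123786 + s/E = (-54320 - 388*(-111))/123786 - 178/3/396332 = (-54320 + 43068)*(1/123786) - 178/3*1/396332 = -11252*1/123786 - 89/594498 = -5626/61893 - 89/594498 = -1116718075/12265088238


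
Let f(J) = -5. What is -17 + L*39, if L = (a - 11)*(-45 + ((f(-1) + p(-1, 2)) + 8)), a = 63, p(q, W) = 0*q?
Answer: -85193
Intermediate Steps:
p(q, W) = 0
L = -2184 (L = (63 - 11)*(-45 + ((-5 + 0) + 8)) = 52*(-45 + (-5 + 8)) = 52*(-45 + 3) = 52*(-42) = -2184)
-17 + L*39 = -17 - 2184*39 = -17 - 85176 = -85193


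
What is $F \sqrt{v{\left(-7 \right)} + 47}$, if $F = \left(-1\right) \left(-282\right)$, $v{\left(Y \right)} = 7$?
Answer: $846 \sqrt{6} \approx 2072.3$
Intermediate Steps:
$F = 282$
$F \sqrt{v{\left(-7 \right)} + 47} = 282 \sqrt{7 + 47} = 282 \sqrt{54} = 282 \cdot 3 \sqrt{6} = 846 \sqrt{6}$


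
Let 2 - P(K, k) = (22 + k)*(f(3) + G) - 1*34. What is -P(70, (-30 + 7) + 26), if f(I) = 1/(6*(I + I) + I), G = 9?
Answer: 7396/39 ≈ 189.64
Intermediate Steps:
f(I) = 1/(13*I) (f(I) = 1/(6*(2*I) + I) = 1/(12*I + I) = 1/(13*I))
P(K, k) = -6340/39 - 352*k/39 (P(K, k) = 2 - ((22 + k)*((1/13)/3 + 9) - 1*34) = 2 - ((22 + k)*((1/13)*(⅓) + 9) - 34) = 2 - ((22 + k)*(1/39 + 9) - 34) = 2 - ((22 + k)*(352/39) - 34) = 2 - ((7744/39 + 352*k/39) - 34) = 2 - (6418/39 + 352*k/39) = 2 + (-6418/39 - 352*k/39) = -6340/39 - 352*k/39)
-P(70, (-30 + 7) + 26) = -(-6340/39 - 352*((-30 + 7) + 26)/39) = -(-6340/39 - 352*(-23 + 26)/39) = -(-6340/39 - 352/39*3) = -(-6340/39 - 352/13) = -1*(-7396/39) = 7396/39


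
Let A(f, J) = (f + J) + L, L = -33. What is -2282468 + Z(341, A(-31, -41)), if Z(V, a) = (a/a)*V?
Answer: -2282127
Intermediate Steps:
A(f, J) = -33 + J + f (A(f, J) = (f + J) - 33 = (J + f) - 33 = -33 + J + f)
Z(V, a) = V (Z(V, a) = 1*V = V)
-2282468 + Z(341, A(-31, -41)) = -2282468 + 341 = -2282127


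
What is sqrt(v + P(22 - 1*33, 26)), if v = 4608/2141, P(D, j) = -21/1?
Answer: I*sqrt(86395773)/2141 ≈ 4.3414*I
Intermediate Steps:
P(D, j) = -21 (P(D, j) = -21*1 = -21)
v = 4608/2141 (v = 4608*(1/2141) = 4608/2141 ≈ 2.1523)
sqrt(v + P(22 - 1*33, 26)) = sqrt(4608/2141 - 21) = sqrt(-40353/2141) = I*sqrt(86395773)/2141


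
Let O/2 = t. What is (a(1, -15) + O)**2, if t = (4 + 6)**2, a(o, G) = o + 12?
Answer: 45369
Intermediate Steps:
a(o, G) = 12 + o
t = 100 (t = 10**2 = 100)
O = 200 (O = 2*100 = 200)
(a(1, -15) + O)**2 = ((12 + 1) + 200)**2 = (13 + 200)**2 = 213**2 = 45369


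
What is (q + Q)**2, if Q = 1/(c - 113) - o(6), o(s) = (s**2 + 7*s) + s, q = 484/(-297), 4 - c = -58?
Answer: 1545511969/210681 ≈ 7335.8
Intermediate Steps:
c = 62 (c = 4 - 1*(-58) = 4 + 58 = 62)
q = -44/27 (q = 484*(-1/297) = -44/27 ≈ -1.6296)
o(s) = s**2 + 8*s
Q = -4285/51 (Q = 1/(62 - 113) - 6*(8 + 6) = 1/(-51) - 6*14 = -1/51 - 1*84 = -1/51 - 84 = -4285/51 ≈ -84.020)
(q + Q)**2 = (-44/27 - 4285/51)**2 = (-39313/459)**2 = 1545511969/210681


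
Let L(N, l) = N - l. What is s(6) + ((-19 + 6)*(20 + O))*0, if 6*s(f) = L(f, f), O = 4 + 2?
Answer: 0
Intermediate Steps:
O = 6
s(f) = 0 (s(f) = (f - f)/6 = (⅙)*0 = 0)
s(6) + ((-19 + 6)*(20 + O))*0 = 0 + ((-19 + 6)*(20 + 6))*0 = 0 - 13*26*0 = 0 - 338*0 = 0 + 0 = 0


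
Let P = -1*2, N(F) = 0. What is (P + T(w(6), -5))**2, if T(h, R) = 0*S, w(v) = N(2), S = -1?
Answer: 4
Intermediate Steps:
w(v) = 0
T(h, R) = 0 (T(h, R) = 0*(-1) = 0)
P = -2
(P + T(w(6), -5))**2 = (-2 + 0)**2 = (-2)**2 = 4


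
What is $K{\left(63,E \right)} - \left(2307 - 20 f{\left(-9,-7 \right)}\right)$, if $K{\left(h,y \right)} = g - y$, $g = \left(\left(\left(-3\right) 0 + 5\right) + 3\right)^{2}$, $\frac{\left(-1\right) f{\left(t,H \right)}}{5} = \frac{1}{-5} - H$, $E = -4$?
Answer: $-2919$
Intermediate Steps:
$f{\left(t,H \right)} = 1 + 5 H$ ($f{\left(t,H \right)} = - 5 \left(\frac{1}{-5} - H\right) = - 5 \left(- \frac{1}{5} - H\right) = 1 + 5 H$)
$g = 64$ ($g = \left(\left(0 + 5\right) + 3\right)^{2} = \left(5 + 3\right)^{2} = 8^{2} = 64$)
$K{\left(h,y \right)} = 64 - y$
$K{\left(63,E \right)} - \left(2307 - 20 f{\left(-9,-7 \right)}\right) = \left(64 - -4\right) - \left(2307 - 20 \left(1 + 5 \left(-7\right)\right)\right) = \left(64 + 4\right) - \left(2307 - 20 \left(1 - 35\right)\right) = 68 - \left(2307 - -680\right) = 68 - 2987 = -2919$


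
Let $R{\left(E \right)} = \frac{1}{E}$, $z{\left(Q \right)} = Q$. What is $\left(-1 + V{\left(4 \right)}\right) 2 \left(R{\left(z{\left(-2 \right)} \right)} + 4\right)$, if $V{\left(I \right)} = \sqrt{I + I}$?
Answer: $-7 + 14 \sqrt{2} \approx 12.799$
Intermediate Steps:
$V{\left(I \right)} = \sqrt{2} \sqrt{I}$ ($V{\left(I \right)} = \sqrt{2 I} = \sqrt{2} \sqrt{I}$)
$\left(-1 + V{\left(4 \right)}\right) 2 \left(R{\left(z{\left(-2 \right)} \right)} + 4\right) = \left(-1 + \sqrt{2} \sqrt{4}\right) 2 \left(\frac{1}{-2} + 4\right) = \left(-1 + \sqrt{2} \cdot 2\right) 2 \left(- \frac{1}{2} + 4\right) = \left(-1 + 2 \sqrt{2}\right) 2 \cdot \frac{7}{2} = \left(-1 + 2 \sqrt{2}\right) 7 = -7 + 14 \sqrt{2}$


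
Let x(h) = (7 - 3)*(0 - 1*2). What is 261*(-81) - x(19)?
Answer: -21133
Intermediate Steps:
x(h) = -8 (x(h) = 4*(0 - 2) = 4*(-2) = -8)
261*(-81) - x(19) = 261*(-81) - 1*(-8) = -21141 + 8 = -21133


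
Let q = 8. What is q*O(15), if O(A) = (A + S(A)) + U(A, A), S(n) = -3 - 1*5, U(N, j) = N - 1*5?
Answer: 136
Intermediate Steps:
U(N, j) = -5 + N (U(N, j) = N - 5 = -5 + N)
S(n) = -8 (S(n) = -3 - 5 = -8)
O(A) = -13 + 2*A (O(A) = (A - 8) + (-5 + A) = (-8 + A) + (-5 + A) = -13 + 2*A)
q*O(15) = 8*(-13 + 2*15) = 8*(-13 + 30) = 8*17 = 136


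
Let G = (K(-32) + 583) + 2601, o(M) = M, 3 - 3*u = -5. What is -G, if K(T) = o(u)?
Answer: -9560/3 ≈ -3186.7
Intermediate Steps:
u = 8/3 (u = 1 - ⅓*(-5) = 1 + 5/3 = 8/3 ≈ 2.6667)
K(T) = 8/3
G = 9560/3 (G = (8/3 + 583) + 2601 = 1757/3 + 2601 = 9560/3 ≈ 3186.7)
-G = -1*9560/3 = -9560/3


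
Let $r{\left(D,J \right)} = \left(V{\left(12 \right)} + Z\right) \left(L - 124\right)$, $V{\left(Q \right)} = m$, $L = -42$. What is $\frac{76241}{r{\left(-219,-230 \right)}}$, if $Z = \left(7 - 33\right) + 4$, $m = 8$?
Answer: $\frac{76241}{2324} \approx 32.806$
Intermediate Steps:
$Z = -22$ ($Z = -26 + 4 = -22$)
$V{\left(Q \right)} = 8$
$r{\left(D,J \right)} = 2324$ ($r{\left(D,J \right)} = \left(8 - 22\right) \left(-42 - 124\right) = \left(-14\right) \left(-166\right) = 2324$)
$\frac{76241}{r{\left(-219,-230 \right)}} = \frac{76241}{2324}$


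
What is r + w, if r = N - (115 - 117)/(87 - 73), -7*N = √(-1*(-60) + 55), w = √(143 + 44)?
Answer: ⅐ + √187 - √115/7 ≈ 12.286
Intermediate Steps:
w = √187 ≈ 13.675
N = -√115/7 (N = -√(-1*(-60) + 55)/7 = -√(60 + 55)/7 = -√115/7 ≈ -1.5320)
r = ⅐ - √115/7 (r = -√115/7 - (115 - 117)/(87 - 73) = -√115/7 - (-2)/14 = -√115/7 - 1*(-⅐) = -√115/7 + ⅐ = ⅐ - √115/7 ≈ -1.3891)
r + w = (⅐ - √115/7) + √187 = ⅐ + √187 - √115/7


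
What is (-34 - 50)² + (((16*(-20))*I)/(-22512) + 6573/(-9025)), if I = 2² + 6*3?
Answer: 89593045589/12698175 ≈ 7055.6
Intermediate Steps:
I = 22 (I = 4 + 18 = 22)
(-34 - 50)² + (((16*(-20))*I)/(-22512) + 6573/(-9025)) = (-34 - 50)² + (((16*(-20))*22)/(-22512) + 6573/(-9025)) = (-84)² + (-320*22*(-1/22512) + 6573*(-1/9025)) = 7056 + (-7040*(-1/22512) - 6573/9025) = 7056 + (440/1407 - 6573/9025) = 7056 - 5277211/12698175 = 89593045589/12698175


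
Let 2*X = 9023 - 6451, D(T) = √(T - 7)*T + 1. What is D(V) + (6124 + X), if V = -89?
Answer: 7411 - 356*I*√6 ≈ 7411.0 - 872.02*I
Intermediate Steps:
D(T) = 1 + T*√(-7 + T) (D(T) = √(-7 + T)*T + 1 = T*√(-7 + T) + 1 = 1 + T*√(-7 + T))
X = 1286 (X = (9023 - 6451)/2 = (½)*2572 = 1286)
D(V) + (6124 + X) = (1 - 89*√(-7 - 89)) + (6124 + 1286) = (1 - 356*I*√6) + 7410 = 7411 - 356*I*√6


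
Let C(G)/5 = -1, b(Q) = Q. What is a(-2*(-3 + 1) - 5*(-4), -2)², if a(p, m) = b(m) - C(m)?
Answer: 9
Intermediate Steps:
C(G) = -5 (C(G) = 5*(-1) = -5)
a(p, m) = 5 + m (a(p, m) = m - 1*(-5) = m + 5 = 5 + m)
a(-2*(-3 + 1) - 5*(-4), -2)² = (5 - 2)² = 3² = 9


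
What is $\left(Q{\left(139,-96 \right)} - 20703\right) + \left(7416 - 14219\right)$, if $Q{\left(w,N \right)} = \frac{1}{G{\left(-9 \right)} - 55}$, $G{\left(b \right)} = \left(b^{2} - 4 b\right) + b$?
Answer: $- \frac{1457817}{53} \approx -27506.0$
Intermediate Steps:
$G{\left(b \right)} = b^{2} - 3 b$
$Q{\left(w,N \right)} = \frac{1}{53}$ ($Q{\left(w,N \right)} = \frac{1}{- 9 \left(-3 - 9\right) - 55} = \frac{1}{\left(-9\right) \left(-12\right) - 55} = \frac{1}{108 - 55} = \frac{1}{53}$)
$\left(Q{\left(139,-96 \right)} - 20703\right) + \left(7416 - 14219\right) = \left(\frac{1}{53} - 20703\right) + \left(7416 - 14219\right) = - \frac{1097258}{53} + \left(7416 - 14219\right) = - \frac{1097258}{53} - 6803 = - \frac{1457817}{53}$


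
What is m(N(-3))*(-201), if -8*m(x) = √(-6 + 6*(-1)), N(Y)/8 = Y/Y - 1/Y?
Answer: 201*I*√3/4 ≈ 87.036*I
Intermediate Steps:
N(Y) = 8 - 8/Y (N(Y) = 8*(Y/Y - 1/Y) = 8*(1 - 1/Y) = 8 - 8/Y)
m(x) = -I*√3/4 (m(x) = -√(-6 + 6*(-1))/8 = -√(-6 - 6)/8 = -I*√3/4)
m(N(-3))*(-201) = -I*√3/4*(-201) = 201*I*√3/4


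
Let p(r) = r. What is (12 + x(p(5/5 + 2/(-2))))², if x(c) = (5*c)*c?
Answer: 144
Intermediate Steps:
x(c) = 5*c²
(12 + x(p(5/5 + 2/(-2))))² = (12 + 5*(5/5 + 2/(-2))²)² = (12 + 5*(5*(⅕) + 2*(-½))²)² = (12 + 5*(1 - 1)²)² = (12 + 5*0²)² = (12 + 5*0)² = (12 + 0)² = 12² = 144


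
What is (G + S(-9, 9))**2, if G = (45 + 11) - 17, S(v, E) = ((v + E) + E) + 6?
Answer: 2916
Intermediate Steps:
S(v, E) = 6 + v + 2*E (S(v, E) = ((E + v) + E) + 6 = (v + 2*E) + 6 = 6 + v + 2*E)
G = 39 (G = 56 - 17 = 39)
(G + S(-9, 9))**2 = (39 + (6 - 9 + 2*9))**2 = (39 + (6 - 9 + 18))**2 = (39 + 15)**2 = 54**2 = 2916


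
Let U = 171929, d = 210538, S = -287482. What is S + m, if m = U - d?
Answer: -326091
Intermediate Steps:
m = -38609 (m = 171929 - 1*210538 = 171929 - 210538 = -38609)
S + m = -287482 - 38609 = -326091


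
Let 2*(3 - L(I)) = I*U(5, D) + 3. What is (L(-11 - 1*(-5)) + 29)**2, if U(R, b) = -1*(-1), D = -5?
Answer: 4489/4 ≈ 1122.3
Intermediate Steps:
U(R, b) = 1
L(I) = 3/2 - I/2 (L(I) = 3 - (I*1 + 3)/2 = 3 - (I + 3)/2 = 3 - (3 + I)/2 = 3 + (-3/2 - I/2) = 3/2 - I/2)
(L(-11 - 1*(-5)) + 29)**2 = ((3/2 - (-11 - 1*(-5))/2) + 29)**2 = ((3/2 - (-11 + 5)/2) + 29)**2 = ((3/2 - 1/2*(-6)) + 29)**2 = ((3/2 + 3) + 29)**2 = (9/2 + 29)**2 = (67/2)**2 = 4489/4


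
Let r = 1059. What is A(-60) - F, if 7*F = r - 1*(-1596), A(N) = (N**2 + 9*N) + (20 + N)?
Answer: 18485/7 ≈ 2640.7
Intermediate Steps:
A(N) = 20 + N**2 + 10*N
F = 2655/7 (F = (1059 - 1*(-1596))/7 = (1059 + 1596)/7 = (1/7)*2655 = 2655/7 ≈ 379.29)
A(-60) - F = (20 + (-60)**2 + 10*(-60)) - 1*2655/7 = (20 + 3600 - 600) - 2655/7 = 3020 - 2655/7 = 18485/7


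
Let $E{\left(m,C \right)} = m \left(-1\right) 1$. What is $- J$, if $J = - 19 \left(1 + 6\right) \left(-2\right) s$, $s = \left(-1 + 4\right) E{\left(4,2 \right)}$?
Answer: $3192$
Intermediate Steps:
$E{\left(m,C \right)} = - m$ ($E{\left(m,C \right)} = - m 1 = - m$)
$s = -12$ ($s = \left(-1 + 4\right) \left(\left(-1\right) 4\right) = 3 \left(-4\right) = -12$)
$J = -3192$ ($J = - 19 \left(1 + 6\right) \left(-2\right) \left(-12\right) = - 19 \cdot 7 \left(-2\right) \left(-12\right) = \left(-19\right) \left(-14\right) \left(-12\right) = 266 \left(-12\right) = -3192$)
$- J = \left(-1\right) \left(-3192\right) = 3192$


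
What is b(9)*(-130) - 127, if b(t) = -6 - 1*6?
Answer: 1433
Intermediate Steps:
b(t) = -12 (b(t) = -6 - 6 = -12)
b(9)*(-130) - 127 = -12*(-130) - 127 = 1560 - 127 = 1433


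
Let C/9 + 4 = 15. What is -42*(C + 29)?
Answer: -5376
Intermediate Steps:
C = 99 (C = -36 + 9*15 = -36 + 135 = 99)
-42*(C + 29) = -42*(99 + 29) = -42*128 = -5376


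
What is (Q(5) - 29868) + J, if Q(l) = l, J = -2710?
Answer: -32573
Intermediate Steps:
(Q(5) - 29868) + J = (5 - 29868) - 2710 = -29863 - 2710 = -32573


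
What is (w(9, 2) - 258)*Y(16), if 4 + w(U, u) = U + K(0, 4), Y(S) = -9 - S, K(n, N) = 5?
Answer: 6200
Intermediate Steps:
w(U, u) = 1 + U (w(U, u) = -4 + (U + 5) = -4 + (5 + U) = 1 + U)
(w(9, 2) - 258)*Y(16) = ((1 + 9) - 258)*(-9 - 1*16) = (10 - 258)*(-9 - 16) = -248*(-25) = 6200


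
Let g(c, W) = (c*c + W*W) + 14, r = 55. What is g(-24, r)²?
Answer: 13068225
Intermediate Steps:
g(c, W) = 14 + W² + c² (g(c, W) = (c² + W²) + 14 = (W² + c²) + 14 = 14 + W² + c²)
g(-24, r)² = (14 + 55² + (-24)²)² = (14 + 3025 + 576)² = 3615² = 13068225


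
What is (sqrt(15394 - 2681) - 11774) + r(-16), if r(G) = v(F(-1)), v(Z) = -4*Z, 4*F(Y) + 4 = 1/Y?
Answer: -11769 + sqrt(12713) ≈ -11656.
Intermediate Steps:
F(Y) = -1 + 1/(4*Y) (F(Y) = -1 + (1/Y)/4 = -1 + 1/(4*Y))
r(G) = 5 (r(G) = -4*(1/4 - 1*(-1))/(-1) = -(-4)*(1/4 + 1) = -(-4)*5/4 = -4*(-5/4) = 5)
(sqrt(15394 - 2681) - 11774) + r(-16) = (sqrt(15394 - 2681) - 11774) + 5 = (sqrt(12713) - 11774) + 5 = (-11774 + sqrt(12713)) + 5 = -11769 + sqrt(12713)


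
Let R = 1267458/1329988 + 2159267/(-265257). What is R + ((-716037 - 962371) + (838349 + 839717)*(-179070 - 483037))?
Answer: -195984828806769927605305/176394313458 ≈ -1.1111e+12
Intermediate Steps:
R = -1267798546045/176394313458 (R = 1267458*(1/1329988) + 2159267*(-1/265257) = 633729/664994 - 2159267/265257 = -1267798546045/176394313458 ≈ -7.1873)
R + ((-716037 - 962371) + (838349 + 839717)*(-179070 - 483037)) = -1267798546045/176394313458 + ((-716037 - 962371) + (838349 + 839717)*(-179070 - 483037)) = -1267798546045/176394313458 + (-1678408 + 1678066*(-662107)) = -1267798546045/176394313458 + (-1678408 - 1111059245062) = -1267798546045/176394313458 - 1111060923470 = -195984828806769927605305/176394313458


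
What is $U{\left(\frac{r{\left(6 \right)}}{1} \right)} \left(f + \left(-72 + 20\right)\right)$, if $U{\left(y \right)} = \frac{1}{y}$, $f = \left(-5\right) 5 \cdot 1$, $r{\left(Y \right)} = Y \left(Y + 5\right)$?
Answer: $- \frac{7}{6} \approx -1.1667$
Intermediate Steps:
$r{\left(Y \right)} = Y \left(5 + Y\right)$
$f = -25$ ($f = \left(-25\right) 1 = -25$)
$U{\left(\frac{r{\left(6 \right)}}{1} \right)} \left(f + \left(-72 + 20\right)\right) = \frac{-25 + \left(-72 + 20\right)}{6 \left(5 + 6\right) 1^{-1}} = \frac{-25 - 52}{6 \cdot 11 \cdot 1} = \frac{1}{66 \cdot 1} \left(-77\right) = \frac{1}{66} \left(-77\right) = - \frac{7}{6}$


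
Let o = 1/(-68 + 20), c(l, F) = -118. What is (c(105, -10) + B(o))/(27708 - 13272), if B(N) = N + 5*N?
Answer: -105/12832 ≈ -0.0081827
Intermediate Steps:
o = -1/48 (o = 1/(-48) = -1/48 ≈ -0.020833)
B(N) = 6*N
(c(105, -10) + B(o))/(27708 - 13272) = (-118 + 6*(-1/48))/(27708 - 13272) = (-118 - ⅛)/14436 = -945/8*1/14436 = -105/12832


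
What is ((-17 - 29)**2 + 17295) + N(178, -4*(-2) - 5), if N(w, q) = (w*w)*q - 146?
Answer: 114317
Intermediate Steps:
N(w, q) = -146 + q*w**2 (N(w, q) = w**2*q - 146 = q*w**2 - 146 = -146 + q*w**2)
((-17 - 29)**2 + 17295) + N(178, -4*(-2) - 5) = ((-17 - 29)**2 + 17295) + (-146 + (-4*(-2) - 5)*178**2) = ((-46)**2 + 17295) + (-146 + (8 - 5)*31684) = (2116 + 17295) + (-146 + 3*31684) = 19411 + (-146 + 95052) = 19411 + 94906 = 114317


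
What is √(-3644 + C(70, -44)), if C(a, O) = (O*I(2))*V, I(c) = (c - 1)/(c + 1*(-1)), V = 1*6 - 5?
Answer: 2*I*√922 ≈ 60.729*I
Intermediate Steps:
V = 1 (V = 6 - 5 = 1)
I(c) = 1 (I(c) = (-1 + c)/(c - 1) = (-1 + c)/(-1 + c) = 1)
C(a, O) = O (C(a, O) = (O*1)*1 = O*1 = O)
√(-3644 + C(70, -44)) = √(-3644 - 44) = √(-3688) = 2*I*√922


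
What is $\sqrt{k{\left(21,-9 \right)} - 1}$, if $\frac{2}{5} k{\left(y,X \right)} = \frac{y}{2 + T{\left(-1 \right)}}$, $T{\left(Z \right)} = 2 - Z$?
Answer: $\frac{\sqrt{38}}{2} \approx 3.0822$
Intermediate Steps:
$k{\left(y,X \right)} = \frac{y}{2}$ ($k{\left(y,X \right)} = \frac{5 \frac{y}{2 + \left(2 - -1\right)}}{2} = \frac{5 \frac{y}{2 + \left(2 + 1\right)}}{2} = \frac{5 \frac{y}{2 + 3}}{2} = \frac{5 \frac{y}{5}}{2} = \frac{y}{2}$)
$\sqrt{k{\left(21,-9 \right)} - 1} = \sqrt{\frac{1}{2} \cdot 21 - 1} = \sqrt{\frac{21}{2} - 1} = \sqrt{\frac{19}{2}} = \frac{\sqrt{38}}{2}$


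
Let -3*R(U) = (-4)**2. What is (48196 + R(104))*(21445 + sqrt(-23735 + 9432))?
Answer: 3100346540/3 + 144572*I*sqrt(14303)/3 ≈ 1.0334e+9 + 5.7634e+6*I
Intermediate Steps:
R(U) = -16/3 (R(U) = -1/3*(-4)**2 = -1/3*16 = -16/3)
(48196 + R(104))*(21445 + sqrt(-23735 + 9432)) = (48196 - 16/3)*(21445 + sqrt(-23735 + 9432)) = 144572*(21445 + sqrt(-14303))/3 = 144572*(21445 + I*sqrt(14303))/3 = 3100346540/3 + 144572*I*sqrt(14303)/3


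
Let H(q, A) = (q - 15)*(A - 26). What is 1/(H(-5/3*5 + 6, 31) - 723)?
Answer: -3/2429 ≈ -0.0012351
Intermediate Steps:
H(q, A) = (-26 + A)*(-15 + q) (H(q, A) = (-15 + q)*(-26 + A) = (-26 + A)*(-15 + q))
1/(H(-5/3*5 + 6, 31) - 723) = 1/((390 - 26*(-5/3*5 + 6) - 15*31 + 31*(-5/3*5 + 6)) - 723) = 1/((390 - 26*(-5*⅓*5 + 6) - 465 + 31*(-5*⅓*5 + 6)) - 723) = 1/((390 - 26*(-5/3*5 + 6) - 465 + 31*(-5/3*5 + 6)) - 723) = 1/((390 - 26*(-25/3 + 6) - 465 + 31*(-25/3 + 6)) - 723) = 1/((390 - 26*(-7/3) - 465 + 31*(-7/3)) - 723) = 1/((390 + 182/3 - 465 - 217/3) - 723) = 1/(-260/3 - 723) = 1/(-2429/3) = -3/2429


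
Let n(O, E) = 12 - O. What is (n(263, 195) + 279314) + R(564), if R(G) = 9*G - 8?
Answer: 284131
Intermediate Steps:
R(G) = -8 + 9*G
(n(263, 195) + 279314) + R(564) = ((12 - 1*263) + 279314) + (-8 + 9*564) = ((12 - 263) + 279314) + (-8 + 5076) = (-251 + 279314) + 5068 = 279063 + 5068 = 284131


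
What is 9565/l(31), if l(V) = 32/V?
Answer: 296515/32 ≈ 9266.1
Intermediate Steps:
9565/l(31) = 9565/((32/31)) = 9565/((32*(1/31))) = 9565/(32/31) = 9565*(31/32) = 296515/32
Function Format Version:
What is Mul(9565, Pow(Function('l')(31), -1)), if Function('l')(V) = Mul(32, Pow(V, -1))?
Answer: Rational(296515, 32) ≈ 9266.1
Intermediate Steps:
Mul(9565, Pow(Function('l')(31), -1)) = Mul(9565, Pow(Mul(32, Pow(31, -1)), -1)) = Mul(9565, Pow(Mul(32, Rational(1, 31)), -1)) = Mul(9565, Pow(Rational(32, 31), -1)) = Mul(9565, Rational(31, 32)) = Rational(296515, 32)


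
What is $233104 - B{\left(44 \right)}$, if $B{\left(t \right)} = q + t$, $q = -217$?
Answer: $233277$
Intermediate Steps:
$B{\left(t \right)} = -217 + t$
$233104 - B{\left(44 \right)} = 233104 - \left(-217 + 44\right) = 233104 - -173 = 233104 + 173 = 233277$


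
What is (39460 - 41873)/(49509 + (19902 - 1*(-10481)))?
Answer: -2413/79892 ≈ -0.030203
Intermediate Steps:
(39460 - 41873)/(49509 + (19902 - 1*(-10481))) = -2413/(49509 + (19902 + 10481)) = -2413/(49509 + 30383) = -2413/79892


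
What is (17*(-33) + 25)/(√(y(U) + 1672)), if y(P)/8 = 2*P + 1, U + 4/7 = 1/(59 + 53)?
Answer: -536*√1671/1671 ≈ -13.112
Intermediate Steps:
U = -9/16 (U = -4/7 + 1/(59 + 53) = -4/7 + 1/112 = -9/16 ≈ -0.56250)
y(P) = 8 + 16*P (y(P) = 8*(2*P + 1) = 8*(1 + 2*P) = 8 + 16*P)
(17*(-33) + 25)/(√(y(U) + 1672)) = (17*(-33) + 25)/(√((8 + 16*(-9/16)) + 1672)) = (-561 + 25)/(√((8 - 9) + 1672)) = -536/√(-1 + 1672) = -536*√1671/1671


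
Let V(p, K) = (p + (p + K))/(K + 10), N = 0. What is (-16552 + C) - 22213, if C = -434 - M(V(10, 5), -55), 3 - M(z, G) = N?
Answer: -39202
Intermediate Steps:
V(p, K) = (K + 2*p)/(10 + K) (V(p, K) = (p + (K + p))/(10 + K) = (K + 2*p)/(10 + K))
M(z, G) = 3 (M(z, G) = 3 - 1*0 = 3 + 0 = 3)
C = -437 (C = -434 - 1*3 = -434 - 3 = -437)
(-16552 + C) - 22213 = (-16552 - 437) - 22213 = -16989 - 22213 = -39202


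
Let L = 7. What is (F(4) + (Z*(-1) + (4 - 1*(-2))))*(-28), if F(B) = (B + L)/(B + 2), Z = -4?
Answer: -994/3 ≈ -331.33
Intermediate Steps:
F(B) = (7 + B)/(2 + B) (F(B) = (B + 7)/(B + 2) = (7 + B)/(2 + B))
(F(4) + (Z*(-1) + (4 - 1*(-2))))*(-28) = ((7 + 4)/(2 + 4) + (-4*(-1) + (4 - 1*(-2))))*(-28) = (11/6 + (4 + (4 + 2)))*(-28) = ((⅙)*11 + (4 + 6))*(-28) = (11/6 + 10)*(-28) = (71/6)*(-28) = -994/3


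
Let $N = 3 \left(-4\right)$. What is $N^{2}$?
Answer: $144$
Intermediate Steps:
$N = -12$
$N^{2} = \left(-12\right)^{2} = 144$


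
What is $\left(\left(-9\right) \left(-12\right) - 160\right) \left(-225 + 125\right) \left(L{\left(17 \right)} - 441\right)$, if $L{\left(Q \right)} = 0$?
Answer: $-2293200$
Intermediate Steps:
$\left(\left(-9\right) \left(-12\right) - 160\right) \left(-225 + 125\right) \left(L{\left(17 \right)} - 441\right) = \left(\left(-9\right) \left(-12\right) - 160\right) \left(-225 + 125\right) \left(0 - 441\right) = \left(108 - 160\right) \left(-100\right) \left(-441\right) = \left(-52\right) \left(-100\right) \left(-441\right) = 5200 \left(-441\right) = -2293200$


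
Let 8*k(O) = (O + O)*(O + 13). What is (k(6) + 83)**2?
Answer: 49729/4 ≈ 12432.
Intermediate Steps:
k(O) = O*(13 + O)/4 (k(O) = ((O + O)*(O + 13))/8 = ((2*O)*(13 + O))/8 = (2*O*(13 + O))/8 = O*(13 + O)/4)
(k(6) + 83)**2 = ((1/4)*6*(13 + 6) + 83)**2 = ((1/4)*6*19 + 83)**2 = (57/2 + 83)**2 = (223/2)**2 = 49729/4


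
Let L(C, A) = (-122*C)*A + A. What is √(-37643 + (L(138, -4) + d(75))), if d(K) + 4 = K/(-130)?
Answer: √20072078/26 ≈ 172.31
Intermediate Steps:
d(K) = -4 - K/130 (d(K) = -4 + K/(-130) = -4 + K*(-1/130) = -4 - K/130)
L(C, A) = A - 122*A*C (L(C, A) = -122*A*C + A = A - 122*A*C)
√(-37643 + (L(138, -4) + d(75))) = √(-37643 + (-4*(1 - 122*138) + (-4 - 1/130*75))) = √(-37643 + (-4*(1 - 16836) + (-4 - 15/26))) = √(-37643 + (-4*(-16835) - 119/26)) = √(-37643 + (67340 - 119/26)) = √(-37643 + 1750721/26) = √(772003/26) = √20072078/26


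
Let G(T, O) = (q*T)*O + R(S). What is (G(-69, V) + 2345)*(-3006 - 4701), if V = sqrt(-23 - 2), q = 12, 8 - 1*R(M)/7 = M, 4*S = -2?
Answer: -37062963/2 + 31906980*I ≈ -1.8531e+7 + 3.1907e+7*I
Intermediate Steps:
S = -1/2 (S = (1/4)*(-2) = -1/2 ≈ -0.50000)
R(M) = 56 - 7*M
V = 5*I (V = sqrt(-25) = 5*I ≈ 5.0*I)
G(T, O) = 119/2 + 12*O*T (G(T, O) = (12*T)*O + (56 - 7*(-1/2)) = 12*O*T + (56 + 7/2) = 12*O*T + 119/2 = 119/2 + 12*O*T)
(G(-69, V) + 2345)*(-3006 - 4701) = ((119/2 + 12*(5*I)*(-69)) + 2345)*(-3006 - 4701) = ((119/2 - 4140*I) + 2345)*(-7707) = (4809/2 - 4140*I)*(-7707) = -37062963/2 + 31906980*I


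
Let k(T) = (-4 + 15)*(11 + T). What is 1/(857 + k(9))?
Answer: 1/1077 ≈ 0.00092851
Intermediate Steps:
k(T) = 121 + 11*T (k(T) = 11*(11 + T) = 121 + 11*T)
1/(857 + k(9)) = 1/(857 + (121 + 11*9)) = 1/(857 + (121 + 99)) = 1/(857 + 220) = 1/1077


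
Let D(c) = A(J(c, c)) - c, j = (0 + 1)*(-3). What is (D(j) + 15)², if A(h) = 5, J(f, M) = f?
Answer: 529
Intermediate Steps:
j = -3 (j = 1*(-3) = -3)
D(c) = 5 - c
(D(j) + 15)² = ((5 - 1*(-3)) + 15)² = ((5 + 3) + 15)² = (8 + 15)² = 23² = 529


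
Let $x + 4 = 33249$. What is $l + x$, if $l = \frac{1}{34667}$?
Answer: $\frac{1152504416}{34667} \approx 33245.0$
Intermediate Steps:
$x = 33245$ ($x = -4 + 33249 = 33245$)
$l = \frac{1}{34667} \approx 2.8846 \cdot 10^{-5}$
$l + x = \frac{1}{34667} + 33245 = \frac{1152504416}{34667}$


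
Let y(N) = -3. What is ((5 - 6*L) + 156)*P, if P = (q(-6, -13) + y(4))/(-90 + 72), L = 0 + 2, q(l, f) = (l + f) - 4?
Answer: 1937/9 ≈ 215.22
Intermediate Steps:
q(l, f) = -4 + f + l (q(l, f) = (f + l) - 4 = -4 + f + l)
L = 2
P = 13/9 (P = ((-4 - 13 - 6) - 3)/(-90 + 72) = (-23 - 3)/(-18) = -26*(-1/18) = 13/9 ≈ 1.4444)
((5 - 6*L) + 156)*P = ((5 - 6*2) + 156)*(13/9) = ((5 - 12) + 156)*(13/9) = (-7 + 156)*(13/9) = 149*(13/9) = 1937/9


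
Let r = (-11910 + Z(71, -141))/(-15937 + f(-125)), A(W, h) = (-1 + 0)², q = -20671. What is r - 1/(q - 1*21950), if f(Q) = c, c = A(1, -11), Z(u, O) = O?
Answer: 171213869/226402752 ≈ 0.75624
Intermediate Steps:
A(W, h) = 1 (A(W, h) = (-1)² = 1)
c = 1
f(Q) = 1
r = 4017/5312 (r = (-11910 - 141)/(-15937 + 1) = -12051/(-15936) = -12051*(-1/15936) = 4017/5312 ≈ 0.75621)
r - 1/(q - 1*21950) = 4017/5312 - 1/(-20671 - 1*21950) = 4017/5312 - 1/(-20671 - 21950) = 4017/5312 - 1/(-42621) = 4017/5312 - 1*(-1/42621) = 4017/5312 + 1/42621 = 171213869/226402752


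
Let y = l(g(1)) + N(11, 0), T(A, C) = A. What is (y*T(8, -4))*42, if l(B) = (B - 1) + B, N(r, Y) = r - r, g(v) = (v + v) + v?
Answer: 1680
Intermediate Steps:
g(v) = 3*v (g(v) = 2*v + v = 3*v)
N(r, Y) = 0
l(B) = -1 + 2*B (l(B) = (-1 + B) + B = -1 + 2*B)
y = 5 (y = (-1 + 2*(3*1)) + 0 = (-1 + 2*3) + 0 = (-1 + 6) + 0 = 5 + 0 = 5)
(y*T(8, -4))*42 = (5*8)*42 = 40*42 = 1680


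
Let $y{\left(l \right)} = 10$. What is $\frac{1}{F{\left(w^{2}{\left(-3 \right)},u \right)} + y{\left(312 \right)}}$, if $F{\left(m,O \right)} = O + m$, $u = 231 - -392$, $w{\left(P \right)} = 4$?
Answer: $\frac{1}{649} \approx 0.0015408$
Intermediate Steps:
$u = 623$ ($u = 231 + 392 = 623$)
$\frac{1}{F{\left(w^{2}{\left(-3 \right)},u \right)} + y{\left(312 \right)}} = \frac{1}{\left(623 + 4^{2}\right) + 10} = \frac{1}{\left(623 + 16\right) + 10} = \frac{1}{639 + 10} = \frac{1}{649}$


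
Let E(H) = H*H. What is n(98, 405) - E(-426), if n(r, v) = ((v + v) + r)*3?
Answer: -178752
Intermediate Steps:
E(H) = H²
n(r, v) = 3*r + 6*v (n(r, v) = (2*v + r)*3 = (r + 2*v)*3 = 3*r + 6*v)
n(98, 405) - E(-426) = (3*98 + 6*405) - 1*(-426)² = (294 + 2430) - 1*181476 = 2724 - 181476 = -178752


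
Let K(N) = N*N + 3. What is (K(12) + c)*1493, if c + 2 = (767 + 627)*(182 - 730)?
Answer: -1140304131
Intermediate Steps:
c = -763914 (c = -2 + (767 + 627)*(182 - 730) = -2 + 1394*(-548) = -2 - 763912 = -763914)
K(N) = 3 + N² (K(N) = N² + 3 = 3 + N²)
(K(12) + c)*1493 = ((3 + 12²) - 763914)*1493 = ((3 + 144) - 763914)*1493 = (147 - 763914)*1493 = -763767*1493 = -1140304131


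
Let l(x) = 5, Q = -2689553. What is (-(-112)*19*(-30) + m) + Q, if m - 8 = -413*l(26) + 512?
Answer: -2754938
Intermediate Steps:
m = -1545 (m = 8 + (-413*5 + 512) = 8 + (-2065 + 512) = 8 - 1553 = -1545)
(-(-112)*19*(-30) + m) + Q = (-(-112)*19*(-30) - 1545) - 2689553 = (-112*(-19)*(-30) - 1545) - 2689553 = (2128*(-30) - 1545) - 2689553 = (-63840 - 1545) - 2689553 = -65385 - 2689553 = -2754938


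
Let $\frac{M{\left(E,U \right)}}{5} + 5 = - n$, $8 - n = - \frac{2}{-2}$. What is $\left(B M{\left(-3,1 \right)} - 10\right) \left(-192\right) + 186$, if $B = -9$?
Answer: $-101574$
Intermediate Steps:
$n = 7$ ($n = 8 - - \frac{2}{-2} = 8 - \left(-2\right) \left(- \frac{1}{2}\right) = 8 - 1 = 7$)
$M{\left(E,U \right)} = -60$ ($M{\left(E,U \right)} = -25 + 5 \left(\left(-1\right) 7\right) = -25 + 5 \left(-7\right) = -25 - 35 = -60$)
$\left(B M{\left(-3,1 \right)} - 10\right) \left(-192\right) + 186 = \left(\left(-9\right) \left(-60\right) - 10\right) \left(-192\right) + 186 = \left(540 - 10\right) \left(-192\right) + 186 = 530 \left(-192\right) + 186 = -101760 + 186 = -101574$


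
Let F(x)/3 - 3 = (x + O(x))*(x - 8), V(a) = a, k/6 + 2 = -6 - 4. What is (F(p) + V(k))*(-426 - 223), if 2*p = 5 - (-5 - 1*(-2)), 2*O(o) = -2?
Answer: 64251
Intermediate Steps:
k = -72 (k = -12 + 6*(-6 - 4) = -12 + 6*(-10) = -12 - 60 = -72)
O(o) = -1 (O(o) = (½)*(-2) = -1)
p = 4 (p = (5 - (-5 - 1*(-2)))/2 = (5 - (-5 + 2))/2 = (5 - 1*(-3))/2 = (5 + 3)/2 = (½)*8 = 4)
F(x) = 9 + 3*(-1 + x)*(-8 + x) (F(x) = 9 + 3*((x - 1)*(x - 8)) = 9 + 3*((-1 + x)*(-8 + x)) = 9 + 3*(-1 + x)*(-8 + x))
(F(p) + V(k))*(-426 - 223) = ((33 - 27*4 + 3*4²) - 72)*(-426 - 223) = ((33 - 108 + 3*16) - 72)*(-649) = ((33 - 108 + 48) - 72)*(-649) = (-27 - 72)*(-649) = -99*(-649) = 64251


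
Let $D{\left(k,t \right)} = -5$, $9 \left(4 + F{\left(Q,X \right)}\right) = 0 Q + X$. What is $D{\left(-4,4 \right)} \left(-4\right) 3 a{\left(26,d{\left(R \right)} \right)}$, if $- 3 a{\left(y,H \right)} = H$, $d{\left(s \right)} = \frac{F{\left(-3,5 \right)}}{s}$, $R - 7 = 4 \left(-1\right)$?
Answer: $\frac{620}{27} \approx 22.963$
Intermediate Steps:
$F{\left(Q,X \right)} = -4 + \frac{X}{9}$ ($F{\left(Q,X \right)} = -4 + \frac{0 Q + X}{9} = -4 + \frac{0 + X}{9} = -4 + \frac{X}{9}$)
$R = 3$ ($R = 7 + 4 \left(-1\right) = 7 - 4 = 3$)
$d{\left(s \right)} = - \frac{31}{9 s}$ ($d{\left(s \right)} = \frac{-4 + \frac{1}{9} \cdot 5}{s} = \frac{-4 + \frac{5}{9}}{s} = - \frac{31}{9 s}$)
$a{\left(y,H \right)} = - \frac{H}{3}$
$D{\left(-4,4 \right)} \left(-4\right) 3 a{\left(26,d{\left(R \right)} \right)} = \left(-5\right) \left(-4\right) 3 \left(- \frac{\left(- \frac{31}{9}\right) \frac{1}{3}}{3}\right) = 20 \cdot 3 \left(- \frac{\left(- \frac{31}{9}\right) \frac{1}{3}}{3}\right) = 60 \left(\left(- \frac{1}{3}\right) \left(- \frac{31}{27}\right)\right) = 60 \cdot \frac{31}{81} = \frac{620}{27}$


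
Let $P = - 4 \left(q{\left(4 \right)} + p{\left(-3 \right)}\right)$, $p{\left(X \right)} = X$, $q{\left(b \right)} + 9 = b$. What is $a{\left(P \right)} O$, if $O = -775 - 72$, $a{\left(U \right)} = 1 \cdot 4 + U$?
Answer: $-30492$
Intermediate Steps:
$q{\left(b \right)} = -9 + b$
$P = 32$ ($P = - 4 \left(\left(-9 + 4\right) - 3\right) = - 4 \left(-5 - 3\right) = \left(-4\right) \left(-8\right) = 32$)
$a{\left(U \right)} = 4 + U$
$O = -847$
$a{\left(P \right)} O = \left(4 + 32\right) \left(-847\right) = 36 \left(-847\right) = -30492$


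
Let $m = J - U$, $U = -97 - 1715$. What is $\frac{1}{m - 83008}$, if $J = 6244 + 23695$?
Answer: $- \frac{1}{51257} \approx -1.951 \cdot 10^{-5}$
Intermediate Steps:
$J = 29939$
$U = -1812$ ($U = -97 - 1715 = -1812$)
$m = 31751$ ($m = 29939 - -1812 = 29939 + 1812 = 31751$)
$\frac{1}{m - 83008} = \frac{1}{31751 - 83008} = \frac{1}{-51257} = - \frac{1}{51257}$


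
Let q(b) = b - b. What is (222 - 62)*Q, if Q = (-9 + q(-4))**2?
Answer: 12960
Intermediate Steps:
q(b) = 0
Q = 81 (Q = (-9 + 0)**2 = (-9)**2 = 81)
(222 - 62)*Q = (222 - 62)*81 = 160*81 = 12960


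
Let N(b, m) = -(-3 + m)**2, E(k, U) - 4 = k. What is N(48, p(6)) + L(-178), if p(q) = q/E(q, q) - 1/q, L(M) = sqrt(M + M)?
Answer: -5929/900 + 2*I*sqrt(89) ≈ -6.5878 + 18.868*I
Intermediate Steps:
L(M) = sqrt(2)*sqrt(M) (L(M) = sqrt(2*M) = sqrt(2)*sqrt(M))
E(k, U) = 4 + k
p(q) = -1/q + q/(4 + q) (p(q) = q/(4 + q) - 1/q = -1/q + q/(4 + q))
N(48, p(6)) + L(-178) = -(-3 + (-4 + 6**2 - 1*6)/(6*(4 + 6)))**2 + sqrt(2)*sqrt(-178) = -(-3 + (1/6)*(-4 + 36 - 6)/10)**2 + sqrt(2)*(I*sqrt(178)) = -(-3 + (1/6)*(1/10)*26)**2 + 2*I*sqrt(89) = -(-3 + 13/30)**2 + 2*I*sqrt(89) = -(-77/30)**2 + 2*I*sqrt(89) = -1*5929/900 + 2*I*sqrt(89) = -5929/900 + 2*I*sqrt(89)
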